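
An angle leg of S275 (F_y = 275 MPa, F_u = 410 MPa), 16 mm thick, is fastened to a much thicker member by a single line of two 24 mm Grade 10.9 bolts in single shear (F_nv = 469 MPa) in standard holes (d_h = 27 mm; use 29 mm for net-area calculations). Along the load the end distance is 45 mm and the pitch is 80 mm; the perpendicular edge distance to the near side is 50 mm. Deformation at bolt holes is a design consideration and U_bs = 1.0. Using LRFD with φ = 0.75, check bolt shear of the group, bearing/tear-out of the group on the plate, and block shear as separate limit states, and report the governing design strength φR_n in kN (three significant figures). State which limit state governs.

318 kN (bolt shear governs)

Bolt shear: A_b = π·24²/4 = 452.4 mm²; R_n = 469 × 452.4 × 2 × 1 / 1000 = 424.3 kN → 0.75 × 424.3 = 318 kN.
Bearing: edge l_c = 31.5, r_n = 248 kN; interior l_c = 53, r_n = 377.9 kN; R_n = 248 + 1·377.9 = 625.8 kN → 469 kN.
Block shear: A_gv = 2000, A_nv = 1304, A_nt = 568 mm²; R_n = min(0.6F_uA_nv, 0.6F_yA_gv) + U_bs·F_u·A_nt = 553.7 kN → 415 kN.
Bolt shear governs: 318 kN.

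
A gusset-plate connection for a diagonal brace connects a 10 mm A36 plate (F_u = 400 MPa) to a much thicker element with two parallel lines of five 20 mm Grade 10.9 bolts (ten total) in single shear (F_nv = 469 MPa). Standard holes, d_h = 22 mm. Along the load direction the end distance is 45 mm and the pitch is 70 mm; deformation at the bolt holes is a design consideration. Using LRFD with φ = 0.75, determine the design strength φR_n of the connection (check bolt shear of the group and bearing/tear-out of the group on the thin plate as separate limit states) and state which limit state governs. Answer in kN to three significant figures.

Bolt shear: A_b = π·20²/4 = 314.2 mm²; R_n = 469 × 314.2 × 10 × 1 / 1000 = 1473 kN → 0.75 × 1473 = 1110 kN.
Bearing (1.2 l_c t F_u ≤ 2.4 d t F_u): upper limit = 2.4·20·10·400 / 1000 = 192 kN.
  Edge l_c = 45 − 22/2 = 34 → r_n = 163.2 kN; interior l_c = 70 − 22 = 48 → r_n = 192 kN.
  R_n,bearing = 2·163.2 + 8·192 = 1862 kN → 0.75 × 1862 = 1400 kN.
Bolt shear governs: 1110 kN.

1110 kN (bolt shear governs)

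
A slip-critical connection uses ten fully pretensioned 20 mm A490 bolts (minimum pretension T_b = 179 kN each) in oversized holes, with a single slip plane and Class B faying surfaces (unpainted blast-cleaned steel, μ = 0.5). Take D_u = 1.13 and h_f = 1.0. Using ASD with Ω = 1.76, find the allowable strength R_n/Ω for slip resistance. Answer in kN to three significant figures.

575 kN

R_n = μ · D_u · h_f · T_b · n_s · n_b = 0.5 × 1.13 × 1.0 × 179 × 1 × 10 = 1011 kN.
Allowable strength R_n/Ω = 1011 / 1.76 = 575 kN.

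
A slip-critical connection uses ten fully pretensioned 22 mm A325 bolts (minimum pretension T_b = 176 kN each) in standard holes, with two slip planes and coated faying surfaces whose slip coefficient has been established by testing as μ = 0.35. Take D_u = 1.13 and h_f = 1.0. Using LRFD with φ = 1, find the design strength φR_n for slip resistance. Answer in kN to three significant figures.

1390 kN

R_n = μ · D_u · h_f · T_b · n_s · n_b = 0.35 × 1.13 × 1.0 × 176 × 2 × 10 = 1392 kN.
Design strength φR_n = 1 × 1392 = 1390 kN.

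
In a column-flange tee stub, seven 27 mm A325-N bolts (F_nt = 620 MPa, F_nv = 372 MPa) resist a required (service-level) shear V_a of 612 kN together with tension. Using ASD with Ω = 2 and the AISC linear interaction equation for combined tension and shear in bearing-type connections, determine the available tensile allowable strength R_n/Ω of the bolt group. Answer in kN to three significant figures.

A_b = π·27²/4 = 572.6 mm²; f_rv = 612 × 1000 / (7 × 572.6) = 152.7 MPa.
F'_nt = 1.3 F_nt − (Ω F_nt / F_nv) f_rv = 1.3·620 − (2·620/372)·152.7 = 297 MPa, capped at F_nt → F'_nt = 297 MPa.
R_n = F'_nt · A_b · n = 297 × 572.6 × 7 / 1000 = 1190 kN.
Allowable strength R_n/Ω = 1190 / 2 = 595 kN.

595 kN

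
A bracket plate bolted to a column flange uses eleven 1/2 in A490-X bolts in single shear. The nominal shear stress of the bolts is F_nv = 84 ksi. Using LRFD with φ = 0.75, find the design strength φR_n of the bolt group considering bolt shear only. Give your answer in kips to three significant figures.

A_b = π × 0.5² / 4 = 0.1963 in².
R_n = F_nv · A_b · n · n_s = 84 × 0.1963 × 11 × 1 = 181.4 kips.
Design strength φR_n = 0.75 × 181.4 = 136 kips.

136 kips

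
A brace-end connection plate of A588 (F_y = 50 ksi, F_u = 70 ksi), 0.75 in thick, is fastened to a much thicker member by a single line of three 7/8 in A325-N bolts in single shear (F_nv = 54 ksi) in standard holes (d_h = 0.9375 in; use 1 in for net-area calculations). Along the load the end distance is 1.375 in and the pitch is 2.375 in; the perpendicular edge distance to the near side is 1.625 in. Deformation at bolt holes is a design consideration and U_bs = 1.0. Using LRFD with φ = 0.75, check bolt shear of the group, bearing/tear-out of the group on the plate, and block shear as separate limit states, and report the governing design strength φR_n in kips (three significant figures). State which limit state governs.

Bolt shear: A_b = π·0.875²/4 = 0.6013 in²; R_n = 54 × 0.6013 × 3 × 1 = 97.41 kips → 0.75 × 97.41 = 73.1 kips.
Bearing: edge l_c = 0.9062, r_n = 57.09 kips; interior l_c = 1.438, r_n = 90.56 kips; R_n = 57.09 + 2·90.56 = 238.2 kips → 179 kips.
Block shear: A_gv = 4.594, A_nv = 2.719, A_nt = 0.8438 in²; R_n = min(0.6F_uA_nv, 0.6F_yA_gv) + U_bs·F_u·A_nt = 173.2 kips → 130 kips.
Bolt shear governs: 73.1 kips.

73.1 kips (bolt shear governs)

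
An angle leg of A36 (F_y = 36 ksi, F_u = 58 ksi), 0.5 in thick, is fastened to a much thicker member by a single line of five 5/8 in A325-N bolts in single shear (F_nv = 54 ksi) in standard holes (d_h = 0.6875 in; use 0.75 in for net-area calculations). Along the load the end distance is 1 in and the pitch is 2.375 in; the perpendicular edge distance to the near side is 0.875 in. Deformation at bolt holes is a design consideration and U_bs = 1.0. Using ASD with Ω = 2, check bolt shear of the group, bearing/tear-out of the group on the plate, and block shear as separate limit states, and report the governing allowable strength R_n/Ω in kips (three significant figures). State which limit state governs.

41.4 kips (bolt shear governs)

Bolt shear: A_b = π·0.625²/4 = 0.3068 in²; R_n = 54 × 0.3068 × 5 × 1 = 82.83 kips → 82.83 / 2 = 41.4 kips.
Bearing: edge l_c = 0.6562, r_n = 22.84 kips; interior l_c = 1.688, r_n = 43.5 kips; R_n = 22.84 + 4·43.5 = 196.8 kips → 98.4 kips.
Block shear: A_gv = 5.25, A_nv = 3.562, A_nt = 0.25 in²; R_n = min(0.6F_uA_nv, 0.6F_yA_gv) + U_bs·F_u·A_nt = 127.9 kips → 63.9 kips.
Bolt shear governs: 41.4 kips.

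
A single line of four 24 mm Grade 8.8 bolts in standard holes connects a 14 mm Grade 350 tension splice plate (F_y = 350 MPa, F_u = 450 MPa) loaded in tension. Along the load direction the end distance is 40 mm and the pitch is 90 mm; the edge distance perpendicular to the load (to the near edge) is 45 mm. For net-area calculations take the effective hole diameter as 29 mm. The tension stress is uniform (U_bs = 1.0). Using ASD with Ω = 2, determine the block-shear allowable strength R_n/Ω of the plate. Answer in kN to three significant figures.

Shear plane L_v = 40 + 3·90 = 310 mm; A_gv = 310 × 14 = 4340 mm².
A_nv = (310 − 3.5·29) × 14 = 2919 mm².
A_nt = (45 − 0.5·29) × 14 = 427 mm².
0.6 F_u A_nv = 788.1 kN; 0.6 F_y A_gv = 911.4 kN → shear rupture governs the shear term.
R_n = 788.1 + 1.0 × 450 × 427 / 1000 = 980.3 kN.
Allowable strength R_n/Ω = 980.3 / 2 = 490 kN.

490 kN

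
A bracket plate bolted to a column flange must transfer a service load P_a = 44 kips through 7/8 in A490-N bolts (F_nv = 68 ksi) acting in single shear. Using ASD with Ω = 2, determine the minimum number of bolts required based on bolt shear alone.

3 bolts

A_b = π·0.875²/4 = 0.6013 in².
Per-bolt allowable strength R_n/Ω = 68 × 0.6013 × 1 / 2 = 20.44 kips.
n ≥ 44 / 20.44 = 2.152 → use 3 bolts.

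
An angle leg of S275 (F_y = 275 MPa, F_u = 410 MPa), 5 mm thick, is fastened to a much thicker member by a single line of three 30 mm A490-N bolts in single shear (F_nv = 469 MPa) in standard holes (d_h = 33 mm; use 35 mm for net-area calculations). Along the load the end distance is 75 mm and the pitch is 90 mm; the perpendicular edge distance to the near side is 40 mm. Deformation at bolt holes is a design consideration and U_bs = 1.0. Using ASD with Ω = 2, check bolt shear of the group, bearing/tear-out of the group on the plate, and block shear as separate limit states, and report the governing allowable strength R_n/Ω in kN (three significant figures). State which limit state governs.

Bolt shear: A_b = π·30²/4 = 706.9 mm²; R_n = 469 × 706.9 × 3 × 1 / 1000 = 994.5 kN → 994.5 / 2 = 497 kN.
Bearing: edge l_c = 58.5, r_n = 143.9 kN; interior l_c = 57, r_n = 140.2 kN; R_n = 143.9 + 2·140.2 = 424.3 kN → 212 kN.
Block shear: A_gv = 1275, A_nv = 837.5, A_nt = 112.5 mm²; R_n = min(0.6F_uA_nv, 0.6F_yA_gv) + U_bs·F_u·A_nt = 252.2 kN → 126 kN.
Block shear governs: 126 kN.

126 kN (block shear governs)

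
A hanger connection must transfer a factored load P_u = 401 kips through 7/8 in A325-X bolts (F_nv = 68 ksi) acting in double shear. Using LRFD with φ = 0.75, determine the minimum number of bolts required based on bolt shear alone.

7 bolts

A_b = π·0.875²/4 = 0.6013 in².
Per-bolt design strength φR_n = 0.75 × 68 × 0.6013 × 2 = 61.33 kips.
n ≥ 401 / 61.33 = 6.538 → use 7 bolts.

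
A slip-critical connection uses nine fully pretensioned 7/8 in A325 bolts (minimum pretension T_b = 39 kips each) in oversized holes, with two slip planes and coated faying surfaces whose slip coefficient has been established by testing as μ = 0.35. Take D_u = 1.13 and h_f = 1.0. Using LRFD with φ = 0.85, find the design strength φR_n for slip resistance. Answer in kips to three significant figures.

236 kips

R_n = μ · D_u · h_f · T_b · n_s · n_b = 0.35 × 1.13 × 1.0 × 39 × 2 × 9 = 277.6 kips.
Design strength φR_n = 0.85 × 277.6 = 236 kips.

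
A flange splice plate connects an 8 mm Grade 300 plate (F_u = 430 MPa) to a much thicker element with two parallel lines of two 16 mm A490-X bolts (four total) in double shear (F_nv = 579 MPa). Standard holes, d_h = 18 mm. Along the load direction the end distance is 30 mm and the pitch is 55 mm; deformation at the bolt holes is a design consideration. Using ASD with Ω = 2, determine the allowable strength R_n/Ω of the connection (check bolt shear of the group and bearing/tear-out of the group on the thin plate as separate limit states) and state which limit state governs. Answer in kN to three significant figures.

219 kN (bearing governs)

Bolt shear: A_b = π·16²/4 = 201.1 mm²; R_n = 579 × 201.1 × 4 × 2 / 1000 = 931.3 kN → 931.3 / 2 = 466 kN.
Bearing (1.2 l_c t F_u ≤ 2.4 d t F_u): upper limit = 2.4·16·8·430 / 1000 = 132.1 kN.
  Edge l_c = 30 − 18/2 = 21 → r_n = 86.69 kN; interior l_c = 55 − 18 = 37 → r_n = 132.1 kN.
  R_n,bearing = 2·86.69 + 2·132.1 = 437.6 kN → 437.6 / 2 = 219 kN.
Bearing governs: 219 kN.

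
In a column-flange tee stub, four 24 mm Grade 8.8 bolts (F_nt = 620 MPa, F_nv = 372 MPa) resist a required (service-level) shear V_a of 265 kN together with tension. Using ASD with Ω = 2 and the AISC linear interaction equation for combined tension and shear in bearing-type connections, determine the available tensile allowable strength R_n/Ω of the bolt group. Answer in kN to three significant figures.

A_b = π·24²/4 = 452.4 mm²; f_rv = 265 × 1000 / (4 × 452.4) = 146.4 MPa.
F'_nt = 1.3 F_nt − (Ω F_nt / F_nv) f_rv = 1.3·620 − (2·620/372)·146.4 = 317.9 MPa, capped at F_nt → F'_nt = 317.9 MPa.
R_n = F'_nt · A_b · n = 317.9 × 452.4 × 4 / 1000 = 575.2 kN.
Allowable strength R_n/Ω = 575.2 / 2 = 288 kN.

288 kN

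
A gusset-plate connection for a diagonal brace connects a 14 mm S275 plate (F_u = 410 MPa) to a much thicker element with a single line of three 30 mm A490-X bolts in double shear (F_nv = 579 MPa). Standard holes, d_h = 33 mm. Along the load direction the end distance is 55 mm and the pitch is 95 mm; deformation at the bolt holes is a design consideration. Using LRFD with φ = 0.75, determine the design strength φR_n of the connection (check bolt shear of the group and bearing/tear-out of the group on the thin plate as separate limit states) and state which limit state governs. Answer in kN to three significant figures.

819 kN (bearing governs)

Bolt shear: A_b = π·30²/4 = 706.9 mm²; R_n = 579 × 706.9 × 3 × 2 / 1000 = 2456 kN → 0.75 × 2456 = 1840 kN.
Bearing (1.2 l_c t F_u ≤ 2.4 d t F_u): upper limit = 2.4·30·14·410 / 1000 = 413.3 kN.
  Edge l_c = 55 − 33/2 = 38.5 → r_n = 265.2 kN; interior l_c = 95 − 33 = 62 → r_n = 413.3 kN.
  R_n,bearing = 1·265.2 + 2·413.3 = 1092 kN → 0.75 × 1092 = 819 kN.
Bearing governs: 819 kN.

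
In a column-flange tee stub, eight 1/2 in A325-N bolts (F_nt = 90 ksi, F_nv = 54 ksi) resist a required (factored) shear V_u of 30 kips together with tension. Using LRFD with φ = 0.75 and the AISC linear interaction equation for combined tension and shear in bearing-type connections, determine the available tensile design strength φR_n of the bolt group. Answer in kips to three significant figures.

A_b = π·0.5²/4 = 0.1963 in²; f_rv = 30 / (8 × 0.1963) = 19.1 ksi.
F'_nt = 1.3 F_nt − (F_nt / φF_nv) f_rv = 1.3·90 − (90/(0.75·54))·19.1 = 74.56 ksi, capped at F_nt → F'_nt = 74.56 ksi.
R_n = F'_nt · A_b · n = 74.56 × 0.1963 × 8 = 117.1 kips.
Design strength φR_n = 0.75 × 117.1 = 87.8 kips.

87.8 kips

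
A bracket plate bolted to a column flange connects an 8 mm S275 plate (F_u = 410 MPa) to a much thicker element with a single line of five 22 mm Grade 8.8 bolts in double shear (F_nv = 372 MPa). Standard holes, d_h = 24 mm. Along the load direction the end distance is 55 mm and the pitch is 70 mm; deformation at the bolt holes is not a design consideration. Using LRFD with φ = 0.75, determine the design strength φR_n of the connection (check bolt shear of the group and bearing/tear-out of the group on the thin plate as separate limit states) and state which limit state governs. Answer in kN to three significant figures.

Bolt shear: A_b = π·22²/4 = 380.1 mm²; R_n = 372 × 380.1 × 5 × 2 / 1000 = 1414 kN → 0.75 × 1414 = 1060 kN.
Bearing (1.5 l_c t F_u ≤ 3.0 d t F_u): upper limit = 3.0·22·8·410 / 1000 = 216.5 kN.
  Edge l_c = 55 − 24/2 = 43 → r_n = 211.6 kN; interior l_c = 70 − 24 = 46 → r_n = 216.5 kN.
  R_n,bearing = 1·211.6 + 4·216.5 = 1077 kN → 0.75 × 1077 = 808 kN.
Bearing governs: 808 kN.

808 kN (bearing governs)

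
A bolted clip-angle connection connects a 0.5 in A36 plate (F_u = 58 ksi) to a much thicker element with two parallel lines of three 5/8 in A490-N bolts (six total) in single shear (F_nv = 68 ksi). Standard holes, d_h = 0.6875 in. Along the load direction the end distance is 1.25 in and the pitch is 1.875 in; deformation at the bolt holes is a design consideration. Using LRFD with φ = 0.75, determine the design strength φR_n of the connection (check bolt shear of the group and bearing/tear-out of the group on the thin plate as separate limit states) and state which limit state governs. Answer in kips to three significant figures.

Bolt shear: A_b = π·0.625²/4 = 0.3068 in²; R_n = 68 × 0.3068 × 6 × 1 = 125.2 kips → 0.75 × 125.2 = 93.9 kips.
Bearing (1.2 l_c t F_u ≤ 2.4 d t F_u): upper limit = 2.4·0.625·0.5·58 = 43.5 kips.
  Edge l_c = 1.25 − 0.6875/2 = 0.9062 → r_n = 31.54 kips; interior l_c = 1.875 − 0.6875 = 1.188 → r_n = 41.33 kips.
  R_n,bearing = 2·31.54 + 4·41.33 = 228.4 kips → 0.75 × 228.4 = 171 kips.
Bolt shear governs: 93.9 kips.

93.9 kips (bolt shear governs)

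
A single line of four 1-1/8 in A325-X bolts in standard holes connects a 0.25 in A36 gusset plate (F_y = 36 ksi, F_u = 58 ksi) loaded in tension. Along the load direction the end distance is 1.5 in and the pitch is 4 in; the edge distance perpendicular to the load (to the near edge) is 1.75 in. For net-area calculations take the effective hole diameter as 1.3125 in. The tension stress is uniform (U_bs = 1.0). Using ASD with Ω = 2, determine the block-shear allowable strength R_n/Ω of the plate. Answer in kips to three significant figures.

Shear plane L_v = 1.5 + 3·4 = 13.5 in; A_gv = 13.5 × 0.25 = 3.375 in².
A_nv = (13.5 − 3.5·1.3125) × 0.25 = 2.227 in².
A_nt = (1.75 − 0.5·1.3125) × 0.25 = 0.2734 in².
0.6 F_u A_nv = 77.48 kips; 0.6 F_y A_gv = 72.9 kips → shear yielding governs the shear term.
R_n = 72.9 + 1.0 × 58 × 0.2734 = 88.76 kips.
Allowable strength R_n/Ω = 88.76 / 2 = 44.4 kips.

44.4 kips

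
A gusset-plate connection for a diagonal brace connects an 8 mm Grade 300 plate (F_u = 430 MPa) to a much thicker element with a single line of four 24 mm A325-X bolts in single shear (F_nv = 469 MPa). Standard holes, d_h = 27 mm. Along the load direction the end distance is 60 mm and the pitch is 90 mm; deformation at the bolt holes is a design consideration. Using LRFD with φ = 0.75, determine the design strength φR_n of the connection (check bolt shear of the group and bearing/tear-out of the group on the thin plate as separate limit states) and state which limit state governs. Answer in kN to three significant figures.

Bolt shear: A_b = π·24²/4 = 452.4 mm²; R_n = 469 × 452.4 × 4 × 1 / 1000 = 848.7 kN → 0.75 × 848.7 = 637 kN.
Bearing (1.2 l_c t F_u ≤ 2.4 d t F_u): upper limit = 2.4·24·8·430 / 1000 = 198.1 kN.
  Edge l_c = 60 − 27/2 = 46.5 → r_n = 192 kN; interior l_c = 90 − 27 = 63 → r_n = 198.1 kN.
  R_n,bearing = 1·192 + 3·198.1 = 786.4 kN → 0.75 × 786.4 = 590 kN.
Bearing governs: 590 kN.

590 kN (bearing governs)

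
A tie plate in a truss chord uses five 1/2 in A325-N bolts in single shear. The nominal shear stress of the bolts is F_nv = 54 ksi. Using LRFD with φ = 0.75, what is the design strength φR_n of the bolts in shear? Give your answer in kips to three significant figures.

39.8 kips

A_b = π × 0.5² / 4 = 0.1963 in².
R_n = F_nv · A_b · n · n_s = 54 × 0.1963 × 5 × 1 = 53.01 kips.
Design strength φR_n = 0.75 × 53.01 = 39.8 kips.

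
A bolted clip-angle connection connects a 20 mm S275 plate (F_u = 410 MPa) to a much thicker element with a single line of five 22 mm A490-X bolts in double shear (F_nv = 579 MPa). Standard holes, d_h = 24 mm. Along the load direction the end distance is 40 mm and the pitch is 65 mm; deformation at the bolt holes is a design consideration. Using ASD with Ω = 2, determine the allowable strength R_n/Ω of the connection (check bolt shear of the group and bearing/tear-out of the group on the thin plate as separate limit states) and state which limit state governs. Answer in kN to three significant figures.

Bolt shear: A_b = π·22²/4 = 380.1 mm²; R_n = 579 × 380.1 × 5 × 2 / 1000 = 2201 kN → 2201 / 2 = 1100 kN.
Bearing (1.2 l_c t F_u ≤ 2.4 d t F_u): upper limit = 2.4·22·20·410 / 1000 = 433 kN.
  Edge l_c = 40 − 24/2 = 28 → r_n = 275.5 kN; interior l_c = 65 − 24 = 41 → r_n = 403.4 kN.
  R_n,bearing = 1·275.5 + 4·403.4 = 1889 kN → 1889 / 2 = 945 kN.
Bearing governs: 945 kN.

945 kN (bearing governs)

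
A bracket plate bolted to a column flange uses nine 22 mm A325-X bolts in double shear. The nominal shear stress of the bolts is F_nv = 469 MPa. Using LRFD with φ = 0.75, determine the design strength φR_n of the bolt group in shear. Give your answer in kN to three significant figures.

2410 kN

A_b = π × 22² / 4 = 380.1 mm².
R_n = F_nv · A_b · n · n_s = 469 × 380.1 × 9 × 2 / 1000 = 3209 kN.
Design strength φR_n = 0.75 × 3209 = 2410 kN.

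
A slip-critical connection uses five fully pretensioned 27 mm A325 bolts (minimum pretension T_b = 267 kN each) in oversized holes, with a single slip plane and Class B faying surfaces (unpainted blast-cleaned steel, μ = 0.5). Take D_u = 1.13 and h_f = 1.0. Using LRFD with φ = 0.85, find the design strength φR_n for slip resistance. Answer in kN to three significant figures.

641 kN

R_n = μ · D_u · h_f · T_b · n_s · n_b = 0.5 × 1.13 × 1.0 × 267 × 1 × 5 = 754.3 kN.
Design strength φR_n = 0.85 × 754.3 = 641 kN.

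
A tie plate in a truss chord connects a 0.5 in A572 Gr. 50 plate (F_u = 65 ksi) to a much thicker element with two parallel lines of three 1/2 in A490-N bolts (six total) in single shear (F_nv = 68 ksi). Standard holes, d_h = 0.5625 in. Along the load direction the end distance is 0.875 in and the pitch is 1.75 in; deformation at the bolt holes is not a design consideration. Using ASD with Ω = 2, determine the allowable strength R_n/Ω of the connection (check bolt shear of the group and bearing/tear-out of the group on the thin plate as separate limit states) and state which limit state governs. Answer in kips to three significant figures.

40.1 kips (bolt shear governs)

Bolt shear: A_b = π·0.5²/4 = 0.1963 in²; R_n = 68 × 0.1963 × 6 × 1 = 80.11 kips → 80.11 / 2 = 40.1 kips.
Bearing (1.5 l_c t F_u ≤ 3.0 d t F_u): upper limit = 3.0·0.5·0.5·65 = 48.75 kips.
  Edge l_c = 0.875 − 0.5625/2 = 0.5938 → r_n = 28.95 kips; interior l_c = 1.75 − 0.5625 = 1.188 → r_n = 48.75 kips.
  R_n,bearing = 2·28.95 + 4·48.75 = 252.9 kips → 252.9 / 2 = 126 kips.
Bolt shear governs: 40.1 kips.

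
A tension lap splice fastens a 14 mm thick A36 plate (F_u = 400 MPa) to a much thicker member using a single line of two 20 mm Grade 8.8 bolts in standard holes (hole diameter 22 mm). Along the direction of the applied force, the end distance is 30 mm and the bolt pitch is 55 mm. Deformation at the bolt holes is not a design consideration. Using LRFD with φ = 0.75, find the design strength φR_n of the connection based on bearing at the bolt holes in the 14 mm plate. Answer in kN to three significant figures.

Per bolt r_n = 1.5 l_c t F_u ≤ 3.0 d t F_u; upper limit = 3.0 × 20 × 14 × 400 / 1000 = 336 kN.
Edge bolt: l_c = 30 − 22/2 = 19 mm → 1.5 × 19 × 14 × 400 / 1000 = 159.6 → r_n = 159.6 kN.
Interior bolts: l_c = 55 − 22 = 33 mm → 1.5 × 33 × 14 × 400 / 1000 = 277.2 → r_n = 277.2 kN.
R_n = 1 × 159.6 + 1 × 277.2 = 436.8 kN.
Design strength φR_n = 0.75 × 436.8 = 328 kN.

328 kN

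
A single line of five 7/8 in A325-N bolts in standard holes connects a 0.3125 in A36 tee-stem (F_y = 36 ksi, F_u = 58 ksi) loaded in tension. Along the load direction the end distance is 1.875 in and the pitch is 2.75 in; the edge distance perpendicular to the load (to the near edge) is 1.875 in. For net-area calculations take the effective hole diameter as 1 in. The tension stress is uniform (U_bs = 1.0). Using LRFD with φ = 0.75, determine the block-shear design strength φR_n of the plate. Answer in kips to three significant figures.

83.9 kips

Shear plane L_v = 1.875 + 4·2.75 = 12.88 in; A_gv = 12.88 × 0.3125 = 4.023 in².
A_nv = (12.88 − 4.5·1) × 0.3125 = 2.617 in².
A_nt = (1.875 − 0.5·1) × 0.3125 = 0.4297 in².
0.6 F_u A_nv = 91.08 kips; 0.6 F_y A_gv = 86.91 kips → shear yielding governs the shear term.
R_n = 86.91 + 1.0 × 58 × 0.4297 = 111.8 kips.
Design strength φR_n = 0.75 × 111.8 = 83.9 kips.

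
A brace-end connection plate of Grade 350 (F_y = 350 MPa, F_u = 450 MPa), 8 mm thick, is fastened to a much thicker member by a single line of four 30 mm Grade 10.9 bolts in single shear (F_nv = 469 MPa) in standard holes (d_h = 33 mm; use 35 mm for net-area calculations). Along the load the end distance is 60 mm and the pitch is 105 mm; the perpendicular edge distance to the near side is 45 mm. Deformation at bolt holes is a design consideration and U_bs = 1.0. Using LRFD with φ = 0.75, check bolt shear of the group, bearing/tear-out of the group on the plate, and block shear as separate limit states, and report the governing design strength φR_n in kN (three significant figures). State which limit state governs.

483 kN (block shear governs)

Bolt shear: A_b = π·30²/4 = 706.9 mm²; R_n = 469 × 706.9 × 4 × 1 / 1000 = 1326 kN → 0.75 × 1326 = 995 kN.
Bearing: edge l_c = 43.5, r_n = 187.9 kN; interior l_c = 72, r_n = 259.2 kN; R_n = 187.9 + 3·259.2 = 965.5 kN → 724 kN.
Block shear: A_gv = 3000, A_nv = 2020, A_nt = 220 mm²; R_n = min(0.6F_uA_nv, 0.6F_yA_gv) + U_bs·F_u·A_nt = 644.4 kN → 483 kN.
Block shear governs: 483 kN.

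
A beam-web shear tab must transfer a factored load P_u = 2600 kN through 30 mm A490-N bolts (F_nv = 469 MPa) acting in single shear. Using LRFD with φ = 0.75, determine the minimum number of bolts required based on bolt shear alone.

A_b = π·30²/4 = 706.9 mm².
Per-bolt design strength φR_n = 0.75 × 469 × 706.9 × 1 / 1000 = 248.6 kN.
n ≥ 2600 / 248.6 = 10.46 → use 11 bolts.

11 bolts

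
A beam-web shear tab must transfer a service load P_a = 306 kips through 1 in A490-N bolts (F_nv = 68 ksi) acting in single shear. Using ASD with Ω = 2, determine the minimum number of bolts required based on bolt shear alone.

A_b = π·1²/4 = 0.7854 in².
Per-bolt allowable strength R_n/Ω = 68 × 0.7854 × 1 / 2 = 26.7 kips.
n ≥ 306 / 26.7 = 11.46 → use 12 bolts.

12 bolts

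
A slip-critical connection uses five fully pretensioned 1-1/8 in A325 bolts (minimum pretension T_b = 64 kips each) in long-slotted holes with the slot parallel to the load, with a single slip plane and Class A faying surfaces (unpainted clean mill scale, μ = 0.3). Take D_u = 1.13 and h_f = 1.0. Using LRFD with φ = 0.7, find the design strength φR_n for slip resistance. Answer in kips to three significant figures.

75.9 kips

R_n = μ · D_u · h_f · T_b · n_s · n_b = 0.3 × 1.13 × 1.0 × 64 × 1 × 5 = 108.5 kips.
Design strength φR_n = 0.7 × 108.5 = 75.9 kips.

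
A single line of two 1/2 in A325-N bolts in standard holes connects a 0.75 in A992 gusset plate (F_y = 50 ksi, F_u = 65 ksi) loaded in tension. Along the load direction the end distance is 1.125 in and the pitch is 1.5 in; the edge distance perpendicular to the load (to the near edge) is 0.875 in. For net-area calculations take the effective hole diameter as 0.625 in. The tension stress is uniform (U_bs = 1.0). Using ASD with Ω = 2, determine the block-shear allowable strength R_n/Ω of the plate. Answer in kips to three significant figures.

Shear plane L_v = 1.125 + 1·1.5 = 2.625 in; A_gv = 2.625 × 0.75 = 1.969 in².
A_nv = (2.625 − 1.5·0.625) × 0.75 = 1.266 in².
A_nt = (0.875 − 0.5·0.625) × 0.75 = 0.4219 in².
0.6 F_u A_nv = 49.36 kips; 0.6 F_y A_gv = 59.06 kips → shear rupture governs the shear term.
R_n = 49.36 + 1.0 × 65 × 0.4219 = 76.78 kips.
Allowable strength R_n/Ω = 76.78 / 2 = 38.4 kips.

38.4 kips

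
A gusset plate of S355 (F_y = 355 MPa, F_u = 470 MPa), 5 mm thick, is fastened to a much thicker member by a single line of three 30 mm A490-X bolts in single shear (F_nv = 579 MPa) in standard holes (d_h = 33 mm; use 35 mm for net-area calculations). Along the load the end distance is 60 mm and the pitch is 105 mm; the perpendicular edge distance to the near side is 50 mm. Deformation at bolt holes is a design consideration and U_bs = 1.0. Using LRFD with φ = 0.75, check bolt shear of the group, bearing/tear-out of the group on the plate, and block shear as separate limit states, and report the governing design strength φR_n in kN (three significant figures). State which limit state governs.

250 kN (block shear governs)

Bolt shear: A_b = π·30²/4 = 706.9 mm²; R_n = 579 × 706.9 × 3 × 1 / 1000 = 1228 kN → 0.75 × 1228 = 921 kN.
Bearing: edge l_c = 43.5, r_n = 122.7 kN; interior l_c = 72, r_n = 169.2 kN; R_n = 122.7 + 2·169.2 = 461.1 kN → 346 kN.
Block shear: A_gv = 1350, A_nv = 912.5, A_nt = 162.5 mm²; R_n = min(0.6F_uA_nv, 0.6F_yA_gv) + U_bs·F_u·A_nt = 333.7 kN → 250 kN.
Block shear governs: 250 kN.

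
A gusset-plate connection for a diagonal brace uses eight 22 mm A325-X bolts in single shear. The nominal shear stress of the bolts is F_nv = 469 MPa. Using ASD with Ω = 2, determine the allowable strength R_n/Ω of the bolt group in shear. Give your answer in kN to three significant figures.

A_b = π × 22² / 4 = 380.1 mm².
R_n = F_nv · A_b · n · n_s = 469 × 380.1 × 8 × 1 / 1000 = 1426 kN.
Allowable strength R_n/Ω = 1426 / 2 = 713 kN.

713 kN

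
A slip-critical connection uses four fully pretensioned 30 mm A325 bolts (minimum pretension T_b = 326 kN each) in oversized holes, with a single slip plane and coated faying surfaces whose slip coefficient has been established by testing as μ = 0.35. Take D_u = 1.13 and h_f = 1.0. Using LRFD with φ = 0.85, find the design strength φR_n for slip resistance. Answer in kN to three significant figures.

438 kN

R_n = μ · D_u · h_f · T_b · n_s · n_b = 0.35 × 1.13 × 1.0 × 326 × 1 × 4 = 515.7 kN.
Design strength φR_n = 0.85 × 515.7 = 438 kN.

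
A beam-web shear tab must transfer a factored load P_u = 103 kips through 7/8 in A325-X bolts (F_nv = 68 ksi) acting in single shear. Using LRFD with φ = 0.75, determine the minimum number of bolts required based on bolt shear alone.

4 bolts

A_b = π·0.875²/4 = 0.6013 in².
Per-bolt design strength φR_n = 0.75 × 68 × 0.6013 × 1 = 30.67 kips.
n ≥ 103 / 30.67 = 3.359 → use 4 bolts.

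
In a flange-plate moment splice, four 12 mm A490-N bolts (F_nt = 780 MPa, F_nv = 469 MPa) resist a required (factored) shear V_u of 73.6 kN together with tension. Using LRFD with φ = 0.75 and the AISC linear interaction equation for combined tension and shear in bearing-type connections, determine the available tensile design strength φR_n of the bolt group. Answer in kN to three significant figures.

222 kN

A_b = π·12²/4 = 113.1 mm²; f_rv = 73.6 × 1000 / (4 × 113.1) = 162.7 MPa.
F'_nt = 1.3 F_nt − (F_nt / φF_nv) f_rv = 1.3·780 − (780/(0.75·469))·162.7 = 653.2 MPa, capped at F_nt → F'_nt = 653.2 MPa.
R_n = F'_nt · A_b · n = 653.2 × 113.1 × 4 / 1000 = 295.5 kN.
Design strength φR_n = 0.75 × 295.5 = 222 kN.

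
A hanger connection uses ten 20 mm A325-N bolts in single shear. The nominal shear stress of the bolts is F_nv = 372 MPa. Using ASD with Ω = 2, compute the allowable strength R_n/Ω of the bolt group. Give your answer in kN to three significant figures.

584 kN

A_b = π × 20² / 4 = 314.2 mm².
R_n = F_nv · A_b · n · n_s = 372 × 314.2 × 10 × 1 / 1000 = 1169 kN.
Allowable strength R_n/Ω = 1169 / 2 = 584 kN.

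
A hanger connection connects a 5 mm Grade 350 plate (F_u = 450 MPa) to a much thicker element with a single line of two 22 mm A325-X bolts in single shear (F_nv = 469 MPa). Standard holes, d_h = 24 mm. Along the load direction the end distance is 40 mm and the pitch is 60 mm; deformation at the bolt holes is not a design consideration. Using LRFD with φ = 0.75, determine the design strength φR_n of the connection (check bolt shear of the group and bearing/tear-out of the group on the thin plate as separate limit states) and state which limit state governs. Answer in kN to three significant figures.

162 kN (bearing governs)

Bolt shear: A_b = π·22²/4 = 380.1 mm²; R_n = 469 × 380.1 × 2 × 1 / 1000 = 356.6 kN → 0.75 × 356.6 = 267 kN.
Bearing (1.5 l_c t F_u ≤ 3.0 d t F_u): upper limit = 3.0·22·5·450 / 1000 = 148.5 kN.
  Edge l_c = 40 − 24/2 = 28 → r_n = 94.5 kN; interior l_c = 60 − 24 = 36 → r_n = 121.5 kN.
  R_n,bearing = 1·94.5 + 1·121.5 = 216 kN → 0.75 × 216 = 162 kN.
Bearing governs: 162 kN.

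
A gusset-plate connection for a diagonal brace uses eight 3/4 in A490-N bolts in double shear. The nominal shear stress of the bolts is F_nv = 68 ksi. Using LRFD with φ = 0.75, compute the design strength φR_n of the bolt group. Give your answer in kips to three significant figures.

360 kips

A_b = π × 0.75² / 4 = 0.4418 in².
R_n = F_nv · A_b · n · n_s = 68 × 0.4418 × 8 × 2 = 480.7 kips.
Design strength φR_n = 0.75 × 480.7 = 360 kips.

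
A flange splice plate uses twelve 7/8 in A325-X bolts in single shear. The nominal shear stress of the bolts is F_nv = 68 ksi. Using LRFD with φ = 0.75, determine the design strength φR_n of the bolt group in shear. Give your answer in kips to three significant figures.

A_b = π × 0.875² / 4 = 0.6013 in².
R_n = F_nv · A_b · n · n_s = 68 × 0.6013 × 12 × 1 = 490.7 kips.
Design strength φR_n = 0.75 × 490.7 = 368 kips.

368 kips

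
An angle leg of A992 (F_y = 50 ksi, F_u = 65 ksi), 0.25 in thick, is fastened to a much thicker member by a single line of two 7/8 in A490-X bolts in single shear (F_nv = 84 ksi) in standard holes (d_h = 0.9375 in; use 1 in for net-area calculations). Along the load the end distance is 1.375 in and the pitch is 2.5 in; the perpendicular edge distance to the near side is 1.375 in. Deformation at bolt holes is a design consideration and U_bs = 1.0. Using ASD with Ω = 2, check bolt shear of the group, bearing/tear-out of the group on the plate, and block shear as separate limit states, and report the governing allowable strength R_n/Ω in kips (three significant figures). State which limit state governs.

Bolt shear: A_b = π·0.875²/4 = 0.6013 in²; R_n = 84 × 0.6013 × 2 × 1 = 101 kips → 101 / 2 = 50.5 kips.
Bearing: edge l_c = 0.9062, r_n = 17.67 kips; interior l_c = 1.562, r_n = 30.47 kips; R_n = 17.67 + 1·30.47 = 48.14 kips → 24.1 kips.
Block shear: A_gv = 0.9688, A_nv = 0.5938, A_nt = 0.2188 in²; R_n = min(0.6F_uA_nv, 0.6F_yA_gv) + U_bs·F_u·A_nt = 37.38 kips → 18.7 kips.
Block shear governs: 18.7 kips.

18.7 kips (block shear governs)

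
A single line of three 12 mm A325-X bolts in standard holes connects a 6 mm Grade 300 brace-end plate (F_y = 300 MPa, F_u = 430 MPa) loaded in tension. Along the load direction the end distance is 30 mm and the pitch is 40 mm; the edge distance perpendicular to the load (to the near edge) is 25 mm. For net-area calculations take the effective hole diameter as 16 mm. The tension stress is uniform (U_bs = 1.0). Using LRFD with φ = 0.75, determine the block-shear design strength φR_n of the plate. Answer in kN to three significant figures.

114 kN

Shear plane L_v = 30 + 2·40 = 110 mm; A_gv = 110 × 6 = 660 mm².
A_nv = (110 − 2.5·16) × 6 = 420 mm².
A_nt = (25 − 0.5·16) × 6 = 102 mm².
0.6 F_u A_nv = 108.4 kN; 0.6 F_y A_gv = 118.8 kN → shear rupture governs the shear term.
R_n = 108.4 + 1.0 × 430 × 102 / 1000 = 152.2 kN.
Design strength φR_n = 0.75 × 152.2 = 114 kN.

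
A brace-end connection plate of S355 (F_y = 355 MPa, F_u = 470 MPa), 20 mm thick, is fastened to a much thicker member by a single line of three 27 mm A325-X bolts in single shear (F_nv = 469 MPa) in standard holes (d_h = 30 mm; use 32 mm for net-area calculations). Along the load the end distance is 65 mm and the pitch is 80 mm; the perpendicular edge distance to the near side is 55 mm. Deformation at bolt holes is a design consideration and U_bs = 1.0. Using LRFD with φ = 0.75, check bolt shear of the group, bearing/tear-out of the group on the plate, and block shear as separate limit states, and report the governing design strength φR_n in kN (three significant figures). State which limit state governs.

604 kN (bolt shear governs)

Bolt shear: A_b = π·27²/4 = 572.6 mm²; R_n = 469 × 572.6 × 3 × 1 / 1000 = 805.6 kN → 0.75 × 805.6 = 604 kN.
Bearing: edge l_c = 50, r_n = 564 kN; interior l_c = 50, r_n = 564 kN; R_n = 564 + 2·564 = 1692 kN → 1270 kN.
Block shear: A_gv = 4500, A_nv = 2900, A_nt = 780 mm²; R_n = min(0.6F_uA_nv, 0.6F_yA_gv) + U_bs·F_u·A_nt = 1184 kN → 888 kN.
Bolt shear governs: 604 kN.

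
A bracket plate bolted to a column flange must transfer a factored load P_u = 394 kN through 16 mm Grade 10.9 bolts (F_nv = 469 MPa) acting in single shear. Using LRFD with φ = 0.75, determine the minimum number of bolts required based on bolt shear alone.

6 bolts

A_b = π·16²/4 = 201.1 mm².
Per-bolt design strength φR_n = 0.75 × 469 × 201.1 × 1 / 1000 = 70.72 kN.
n ≥ 394 / 70.72 = 5.571 → use 6 bolts.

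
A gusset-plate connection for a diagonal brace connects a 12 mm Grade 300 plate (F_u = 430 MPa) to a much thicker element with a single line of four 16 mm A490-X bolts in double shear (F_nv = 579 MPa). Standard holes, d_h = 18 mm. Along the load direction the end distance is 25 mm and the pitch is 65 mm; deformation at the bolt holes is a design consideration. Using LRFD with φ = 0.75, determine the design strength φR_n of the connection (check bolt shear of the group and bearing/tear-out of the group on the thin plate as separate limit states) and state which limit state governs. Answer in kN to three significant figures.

Bolt shear: A_b = π·16²/4 = 201.1 mm²; R_n = 579 × 201.1 × 4 × 2 / 1000 = 931.3 kN → 0.75 × 931.3 = 698 kN.
Bearing (1.2 l_c t F_u ≤ 2.4 d t F_u): upper limit = 2.4·16·12·430 / 1000 = 198.1 kN.
  Edge l_c = 25 − 18/2 = 16 → r_n = 99.07 kN; interior l_c = 65 − 18 = 47 → r_n = 198.1 kN.
  R_n,bearing = 1·99.07 + 3·198.1 = 693.5 kN → 0.75 × 693.5 = 520 kN.
Bearing governs: 520 kN.

520 kN (bearing governs)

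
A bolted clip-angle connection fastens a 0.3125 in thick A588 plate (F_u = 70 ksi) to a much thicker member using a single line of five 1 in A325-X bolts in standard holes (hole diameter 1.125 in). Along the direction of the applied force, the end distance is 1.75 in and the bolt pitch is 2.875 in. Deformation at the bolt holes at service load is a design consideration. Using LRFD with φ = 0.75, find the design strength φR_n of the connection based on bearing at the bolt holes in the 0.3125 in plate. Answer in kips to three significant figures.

161 kips

Per bolt r_n = 1.2 l_c t F_u ≤ 2.4 d t F_u; upper limit = 2.4 × 1 × 0.3125 × 70 = 52.5 kips.
Edge bolt: l_c = 1.75 − 1.125/2 = 1.188 in → 1.2 × 1.188 × 0.3125 × 70 = 31.17 → r_n = 31.17 kips.
Interior bolts: l_c = 2.875 − 1.125 = 1.75 in → 1.2 × 1.75 × 0.3125 × 70 = 45.94 → r_n = 45.94 kips.
R_n = 1 × 31.17 + 4 × 45.94 = 214.9 kips.
Design strength φR_n = 0.75 × 214.9 = 161 kips.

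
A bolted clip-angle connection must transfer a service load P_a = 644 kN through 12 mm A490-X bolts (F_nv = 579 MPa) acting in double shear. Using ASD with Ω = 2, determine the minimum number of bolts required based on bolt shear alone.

A_b = π·12²/4 = 113.1 mm².
Per-bolt allowable strength R_n/Ω = 579 × 113.1 × 2 / 1000 / 2 = 65.48 kN.
n ≥ 644 / 65.48 = 9.835 → use 10 bolts.

10 bolts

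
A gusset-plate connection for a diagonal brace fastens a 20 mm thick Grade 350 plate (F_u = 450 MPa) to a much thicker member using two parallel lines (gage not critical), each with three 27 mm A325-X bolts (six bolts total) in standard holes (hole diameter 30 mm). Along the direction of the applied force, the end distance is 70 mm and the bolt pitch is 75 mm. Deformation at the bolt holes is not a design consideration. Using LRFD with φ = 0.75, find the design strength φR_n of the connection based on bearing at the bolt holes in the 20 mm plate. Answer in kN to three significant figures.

Per bolt r_n = 1.5 l_c t F_u ≤ 3.0 d t F_u; upper limit = 3.0 × 27 × 20 × 450 / 1000 = 729 kN.
Edge bolt: l_c = 70 − 30/2 = 55 mm → 1.5 × 55 × 20 × 450 / 1000 = 742.5 → r_n = 729 kN.
Interior bolts: l_c = 75 − 30 = 45 mm → 1.5 × 45 × 20 × 450 / 1000 = 607.5 → r_n = 607.5 kN.
R_n = 2 × 729 + 4 × 607.5 = 3888 kN.
Design strength φR_n = 0.75 × 3888 = 2920 kN.

2920 kN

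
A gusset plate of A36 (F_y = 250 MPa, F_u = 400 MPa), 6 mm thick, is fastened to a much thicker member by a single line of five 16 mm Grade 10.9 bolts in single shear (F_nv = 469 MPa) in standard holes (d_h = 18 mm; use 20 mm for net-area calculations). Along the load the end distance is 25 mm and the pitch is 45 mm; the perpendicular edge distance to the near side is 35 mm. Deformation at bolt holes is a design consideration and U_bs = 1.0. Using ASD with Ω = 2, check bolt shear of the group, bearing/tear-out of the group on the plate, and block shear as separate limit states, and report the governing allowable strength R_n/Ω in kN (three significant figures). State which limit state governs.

113 kN (block shear governs)

Bolt shear: A_b = π·16²/4 = 201.1 mm²; R_n = 469 × 201.1 × 5 × 1 / 1000 = 471.5 kN → 471.5 / 2 = 236 kN.
Bearing: edge l_c = 16, r_n = 46.08 kN; interior l_c = 27, r_n = 77.76 kN; R_n = 46.08 + 4·77.76 = 357.1 kN → 179 kN.
Block shear: A_gv = 1230, A_nv = 690, A_nt = 150 mm²; R_n = min(0.6F_uA_nv, 0.6F_yA_gv) + U_bs·F_u·A_nt = 225.6 kN → 113 kN.
Block shear governs: 113 kN.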